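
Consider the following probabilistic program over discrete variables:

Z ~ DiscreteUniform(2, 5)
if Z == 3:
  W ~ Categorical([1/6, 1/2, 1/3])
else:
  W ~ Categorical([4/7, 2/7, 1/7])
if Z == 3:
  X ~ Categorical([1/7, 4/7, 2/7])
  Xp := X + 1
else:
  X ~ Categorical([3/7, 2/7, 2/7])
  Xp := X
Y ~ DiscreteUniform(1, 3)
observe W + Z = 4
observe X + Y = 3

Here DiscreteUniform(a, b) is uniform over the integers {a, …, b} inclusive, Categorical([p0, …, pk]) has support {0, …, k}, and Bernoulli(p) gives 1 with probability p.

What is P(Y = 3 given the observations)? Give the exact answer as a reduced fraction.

Enumerate traces; 9 have nonzero weight after conditioning:
  (Z=2, W=2, X=0, Y=3) weight 1/196
  (Z=2, W=2, X=1, Y=2) weight 1/294
  (Z=2, W=2, X=2, Y=1) weight 1/294
  (Z=3, W=1, X=0, Y=3) weight 1/168
  (Z=3, W=1, X=1, Y=2) weight 1/42
  (Z=3, W=1, X=2, Y=1) weight 1/84
  (Z=4, W=0, X=0, Y=3) weight 1/49
  (Z=4, W=0, X=1, Y=2) weight 2/147
  … 1 more
Group by Y:
  weight(Y=1) = 17/588
  weight(Y=2) = 2/49
  weight(Y=3) = 37/1176
Total weight = 17/588 + 2/49 + 37/1176 = 17/168
P(Y=1 | obs) = 17/588 / 17/168 = 2/7
P(Y=2 | obs) = 2/49 / 17/168 = 48/119
P(Y=3 | obs) = 37/1176 / 17/168 = 37/119

P(Y = 3 | obs) = 37/119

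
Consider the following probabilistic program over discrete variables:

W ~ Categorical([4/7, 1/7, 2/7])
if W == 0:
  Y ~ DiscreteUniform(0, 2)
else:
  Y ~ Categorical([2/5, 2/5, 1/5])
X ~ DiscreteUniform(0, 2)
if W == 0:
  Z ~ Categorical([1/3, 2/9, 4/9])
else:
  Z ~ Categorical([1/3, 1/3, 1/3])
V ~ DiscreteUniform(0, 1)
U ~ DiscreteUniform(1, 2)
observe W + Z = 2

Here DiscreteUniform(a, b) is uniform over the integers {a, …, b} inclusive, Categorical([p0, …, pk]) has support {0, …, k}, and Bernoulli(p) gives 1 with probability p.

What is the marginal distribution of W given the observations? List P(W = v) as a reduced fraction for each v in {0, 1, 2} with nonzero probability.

P(W=0) = 16/25, P(W=1) = 3/25, P(W=2) = 6/25

Enumerate traces; 108 have nonzero weight after conditioning:
  (W=0, Y=0, X=0, Z=2, V=0, U=1) weight 4/567
  (W=0, Y=0, X=0, Z=2, V=0, U=2) weight 4/567
  (W=0, Y=0, X=0, Z=2, V=1, U=1) weight 4/567
  (W=0, Y=0, X=0, Z=2, V=1, U=2) weight 4/567
  (W=0, Y=0, X=1, Z=2, V=0, U=1) weight 4/567
  (W=0, Y=0, X=1, Z=2, V=0, U=2) weight 4/567
  (W=0, Y=0, X=1, Z=2, V=1, U=1) weight 4/567
  (W=0, Y=0, X=1, Z=2, V=1, U=2) weight 4/567
  (W=1, Y=0, X=0, Z=1, V=0, U=1) weight 1/630
  (W=2, Y=0, X=0, Z=0, V=0, U=1) weight 1/315
  … 98 more
Group by W:
  weight(W=0) = 16/63
  weight(W=1) = 1/21
  weight(W=2) = 2/21
Total weight = 16/63 + 1/21 + 2/21 = 25/63
P(W=0 | obs) = 16/63 / 25/63 = 16/25
P(W=1 | obs) = 1/21 / 25/63 = 3/25
P(W=2 | obs) = 2/21 / 25/63 = 6/25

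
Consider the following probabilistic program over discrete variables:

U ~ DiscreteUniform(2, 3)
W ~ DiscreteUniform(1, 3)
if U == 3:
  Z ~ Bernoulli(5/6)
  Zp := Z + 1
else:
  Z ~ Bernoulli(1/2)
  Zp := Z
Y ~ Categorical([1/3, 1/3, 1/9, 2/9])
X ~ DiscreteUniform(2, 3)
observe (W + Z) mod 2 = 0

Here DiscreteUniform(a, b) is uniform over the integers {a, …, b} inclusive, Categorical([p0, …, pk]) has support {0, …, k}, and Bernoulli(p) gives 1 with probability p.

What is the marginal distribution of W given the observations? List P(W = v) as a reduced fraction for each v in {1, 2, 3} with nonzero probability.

P(W=1) = 2/5, P(W=2) = 1/5, P(W=3) = 2/5

Enumerate traces; 48 have nonzero weight after conditioning:
  (U=2, W=1, Z=1, Y=0, X=2) weight 1/72
  (U=2, W=1, Z=1, Y=0, X=3) weight 1/72
  (U=2, W=1, Z=1, Y=1, X=2) weight 1/72
  (U=2, W=1, Z=1, Y=1, X=3) weight 1/72
  (U=2, W=1, Z=1, Y=2, X=2) weight 1/216
  (U=2, W=1, Z=1, Y=2, X=3) weight 1/216
  (U=2, W=1, Z=1, Y=3, X=2) weight 1/108
  (U=2, W=1, Z=1, Y=3, X=3) weight 1/108
  (U=2, W=2, Z=0, Y=0, X=2) weight 1/72
  (U=2, W=3, Z=1, Y=0, X=2) weight 1/72
  … 38 more
Group by W:
  weight(W=1) = 2/9
  weight(W=2) = 1/9
  weight(W=3) = 2/9
Total weight = 2/9 + 1/9 + 2/9 = 5/9
P(W=1 | obs) = 2/9 / 5/9 = 2/5
P(W=2 | obs) = 1/9 / 5/9 = 1/5
P(W=3 | obs) = 2/9 / 5/9 = 2/5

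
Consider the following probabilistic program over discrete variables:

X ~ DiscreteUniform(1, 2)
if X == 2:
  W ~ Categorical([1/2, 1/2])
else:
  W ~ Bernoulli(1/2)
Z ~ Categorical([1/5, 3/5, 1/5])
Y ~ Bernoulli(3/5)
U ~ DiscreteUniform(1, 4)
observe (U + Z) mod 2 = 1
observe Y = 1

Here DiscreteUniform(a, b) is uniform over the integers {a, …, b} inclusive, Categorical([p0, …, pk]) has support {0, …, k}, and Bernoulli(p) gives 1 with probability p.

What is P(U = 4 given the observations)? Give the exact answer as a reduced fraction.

P(U = 4 | obs) = 3/10

Enumerate traces; 24 have nonzero weight after conditioning:
  (X=1, W=0, Z=0, Y=1, U=1) weight 3/400
  (X=1, W=0, Z=0, Y=1, U=3) weight 3/400
  (X=1, W=0, Z=1, Y=1, U=2) weight 9/400
  (X=1, W=0, Z=1, Y=1, U=4) weight 9/400
  (X=1, W=0, Z=2, Y=1, U=1) weight 3/400
  (X=1, W=0, Z=2, Y=1, U=3) weight 3/400
  (X=1, W=1, Z=0, Y=1, U=1) weight 3/400
  (X=1, W=1, Z=0, Y=1, U=3) weight 3/400
  … 16 more
Group by U:
  weight(U=1) = 3/50
  weight(U=2) = 9/100
  weight(U=3) = 3/50
  weight(U=4) = 9/100
Total weight = 3/50 + 9/100 + 3/50 + 9/100 = 3/10
P(U=1 | obs) = 3/50 / 3/10 = 1/5
P(U=2 | obs) = 9/100 / 3/10 = 3/10
P(U=3 | obs) = 3/50 / 3/10 = 1/5
P(U=4 | obs) = 9/100 / 3/10 = 3/10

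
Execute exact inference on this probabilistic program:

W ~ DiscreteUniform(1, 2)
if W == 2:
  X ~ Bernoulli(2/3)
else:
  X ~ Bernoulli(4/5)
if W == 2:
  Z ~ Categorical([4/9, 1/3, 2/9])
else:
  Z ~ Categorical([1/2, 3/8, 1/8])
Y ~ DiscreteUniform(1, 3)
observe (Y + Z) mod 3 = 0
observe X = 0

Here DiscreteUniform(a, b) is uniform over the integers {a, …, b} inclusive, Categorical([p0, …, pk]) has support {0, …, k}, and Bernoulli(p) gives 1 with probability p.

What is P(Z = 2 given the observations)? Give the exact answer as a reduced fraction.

P(Z = 2 | obs) = 107/576

Enumerate traces; 6 have nonzero weight after conditioning:
  (W=1, X=0, Z=0, Y=3) weight 1/60
  (W=1, X=0, Z=1, Y=2) weight 1/80
  (W=1, X=0, Z=2, Y=1) weight 1/240
  (W=2, X=0, Z=0, Y=3) weight 2/81
  (W=2, X=0, Z=1, Y=2) weight 1/54
  (W=2, X=0, Z=2, Y=1) weight 1/81
Group by Z:
  weight(Z=0) = 67/1620
  weight(Z=1) = 67/2160
  weight(Z=2) = 107/6480
Total weight = 67/1620 + 67/2160 + 107/6480 = 4/45
P(Z=0 | obs) = 67/1620 / 4/45 = 67/144
P(Z=1 | obs) = 67/2160 / 4/45 = 67/192
P(Z=2 | obs) = 107/6480 / 4/45 = 107/576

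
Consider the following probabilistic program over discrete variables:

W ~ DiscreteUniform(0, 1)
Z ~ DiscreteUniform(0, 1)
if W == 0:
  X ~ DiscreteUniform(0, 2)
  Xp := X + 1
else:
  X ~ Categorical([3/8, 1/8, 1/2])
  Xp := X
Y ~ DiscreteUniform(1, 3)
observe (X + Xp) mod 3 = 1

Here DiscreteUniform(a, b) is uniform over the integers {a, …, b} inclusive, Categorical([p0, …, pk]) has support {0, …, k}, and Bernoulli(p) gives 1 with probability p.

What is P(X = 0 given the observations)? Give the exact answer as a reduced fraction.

Enumerate traces; 12 have nonzero weight after conditioning:
  (W=0, Z=0, X=0, Y=1) weight 1/36
  (W=0, Z=0, X=0, Y=2) weight 1/36
  (W=0, Z=0, X=0, Y=3) weight 1/36
  (W=0, Z=1, X=0, Y=1) weight 1/36
  (W=0, Z=1, X=0, Y=2) weight 1/36
  (W=0, Z=1, X=0, Y=3) weight 1/36
  (W=1, Z=0, X=2, Y=1) weight 1/24
  (W=1, Z=0, X=2, Y=2) weight 1/24
  … 4 more
Group by X:
  weight(X=0) = 1/6
  weight(X=2) = 1/4
Total weight = 1/6 + 1/4 = 5/12
P(X=0 | obs) = 1/6 / 5/12 = 2/5
P(X=2 | obs) = 1/4 / 5/12 = 3/5

P(X = 0 | obs) = 2/5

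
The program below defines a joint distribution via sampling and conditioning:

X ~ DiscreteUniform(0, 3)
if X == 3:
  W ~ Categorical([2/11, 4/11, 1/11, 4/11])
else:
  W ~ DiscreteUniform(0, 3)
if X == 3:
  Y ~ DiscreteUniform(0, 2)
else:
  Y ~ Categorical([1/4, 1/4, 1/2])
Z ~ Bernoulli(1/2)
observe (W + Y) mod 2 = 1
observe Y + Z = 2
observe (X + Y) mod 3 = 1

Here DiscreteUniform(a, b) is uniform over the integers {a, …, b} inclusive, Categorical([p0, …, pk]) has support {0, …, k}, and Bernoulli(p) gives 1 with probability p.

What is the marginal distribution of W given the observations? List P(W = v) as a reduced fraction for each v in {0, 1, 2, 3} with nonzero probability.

P(W=0) = 65/246, P(W=1) = 11/41, P(W=2) = 49/246, P(W=3) = 11/41

Enumerate traces; 6 have nonzero weight after conditioning:
  (X=0, W=0, Y=1, Z=1) weight 1/128
  (X=0, W=2, Y=1, Z=1) weight 1/128
  (X=2, W=1, Y=2, Z=0) weight 1/64
  (X=2, W=3, Y=2, Z=0) weight 1/64
  (X=3, W=0, Y=1, Z=1) weight 1/132
  (X=3, W=2, Y=1, Z=1) weight 1/264
Group by W:
  weight(W=0) = 65/4224
  weight(W=1) = 1/64
  weight(W=2) = 49/4224
  weight(W=3) = 1/64
Total weight = 65/4224 + 1/64 + 49/4224 + 1/64 = 41/704
P(W=0 | obs) = 65/4224 / 41/704 = 65/246
P(W=1 | obs) = 1/64 / 41/704 = 11/41
P(W=2 | obs) = 49/4224 / 41/704 = 49/246
P(W=3 | obs) = 1/64 / 41/704 = 11/41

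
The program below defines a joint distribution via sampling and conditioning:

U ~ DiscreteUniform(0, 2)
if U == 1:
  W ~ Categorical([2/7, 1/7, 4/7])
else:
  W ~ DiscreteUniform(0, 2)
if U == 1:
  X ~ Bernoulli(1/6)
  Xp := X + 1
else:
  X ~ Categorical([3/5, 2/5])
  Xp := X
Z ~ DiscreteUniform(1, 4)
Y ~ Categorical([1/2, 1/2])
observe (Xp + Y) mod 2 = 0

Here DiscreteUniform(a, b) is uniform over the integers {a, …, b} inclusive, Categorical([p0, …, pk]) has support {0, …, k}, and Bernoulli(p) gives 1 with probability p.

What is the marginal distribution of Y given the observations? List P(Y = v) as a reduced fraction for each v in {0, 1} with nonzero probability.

P(Y=0) = 41/90, P(Y=1) = 49/90

Enumerate traces; 72 have nonzero weight after conditioning:
  (U=0, W=0, X=0, Z=1, Y=0) weight 1/120
  (U=0, W=0, X=0, Z=2, Y=0) weight 1/120
  (U=0, W=0, X=0, Z=3, Y=0) weight 1/120
  (U=0, W=0, X=0, Z=4, Y=0) weight 1/120
  (U=0, W=0, X=1, Z=1, Y=1) weight 1/180
  (U=0, W=0, X=1, Z=2, Y=1) weight 1/180
  (U=0, W=0, X=1, Z=3, Y=1) weight 1/180
  (U=0, W=0, X=1, Z=4, Y=1) weight 1/180
  … 64 more
Group by Y:
  weight(Y=0) = 41/180
  weight(Y=1) = 49/180
Total weight = 41/180 + 49/180 = 1/2
P(Y=0 | obs) = 41/180 / 1/2 = 41/90
P(Y=1 | obs) = 49/180 / 1/2 = 49/90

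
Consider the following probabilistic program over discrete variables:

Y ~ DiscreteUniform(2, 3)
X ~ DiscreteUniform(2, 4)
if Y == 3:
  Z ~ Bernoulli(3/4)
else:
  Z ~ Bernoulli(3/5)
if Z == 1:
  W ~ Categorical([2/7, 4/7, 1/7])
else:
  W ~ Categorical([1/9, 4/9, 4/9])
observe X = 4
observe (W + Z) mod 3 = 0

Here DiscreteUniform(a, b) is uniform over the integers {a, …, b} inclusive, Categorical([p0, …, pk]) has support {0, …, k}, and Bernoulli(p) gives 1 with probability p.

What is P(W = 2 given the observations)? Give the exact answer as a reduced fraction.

P(W = 2 | obs) = 243/334

Enumerate traces; 4 have nonzero weight after conditioning:
  (Y=2, X=4, Z=0, W=0) weight 1/135
  (Y=2, X=4, Z=1, W=2) weight 1/70
  (Y=3, X=4, Z=0, W=0) weight 1/216
  (Y=3, X=4, Z=1, W=2) weight 1/56
Group by W:
  weight(W=0) = 13/1080
  weight(W=2) = 9/280
Total weight = 13/1080 + 9/280 = 167/3780
P(W=0 | obs) = 13/1080 / 167/3780 = 91/334
P(W=2 | obs) = 9/280 / 167/3780 = 243/334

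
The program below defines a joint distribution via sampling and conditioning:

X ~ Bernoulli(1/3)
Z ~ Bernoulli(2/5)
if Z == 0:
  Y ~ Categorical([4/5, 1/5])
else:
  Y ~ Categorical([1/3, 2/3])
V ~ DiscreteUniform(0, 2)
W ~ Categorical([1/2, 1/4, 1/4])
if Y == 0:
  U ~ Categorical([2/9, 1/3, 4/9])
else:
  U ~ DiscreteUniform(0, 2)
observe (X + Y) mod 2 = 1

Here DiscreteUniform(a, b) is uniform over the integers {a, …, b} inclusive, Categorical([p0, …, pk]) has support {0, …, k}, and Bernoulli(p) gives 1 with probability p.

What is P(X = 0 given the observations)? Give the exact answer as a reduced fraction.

P(X = 0 | obs) = 29/52

Enumerate traces; 108 have nonzero weight after conditioning:
  (X=0, Z=0, Y=1, V=0, W=0, U=0) weight 1/225
  (X=0, Z=0, Y=1, V=0, W=0, U=1) weight 1/225
  (X=0, Z=0, Y=1, V=0, W=0, U=2) weight 1/225
  (X=0, Z=0, Y=1, V=0, W=1, U=0) weight 1/450
  (X=0, Z=0, Y=1, V=0, W=1, U=1) weight 1/450
  (X=0, Z=0, Y=1, V=0, W=1, U=2) weight 1/450
  (X=0, Z=0, Y=1, V=0, W=2, U=0) weight 1/450
  (X=0, Z=0, Y=1, V=0, W=2, U=1) weight 1/450
  (X=1, Z=0, Y=0, V=0, W=0, U=0) weight 4/675
  … 99 more
Group by X:
  weight(X=0) = 58/225
  weight(X=1) = 46/225
Total weight = 58/225 + 46/225 = 104/225
P(X=0 | obs) = 58/225 / 104/225 = 29/52
P(X=1 | obs) = 46/225 / 104/225 = 23/52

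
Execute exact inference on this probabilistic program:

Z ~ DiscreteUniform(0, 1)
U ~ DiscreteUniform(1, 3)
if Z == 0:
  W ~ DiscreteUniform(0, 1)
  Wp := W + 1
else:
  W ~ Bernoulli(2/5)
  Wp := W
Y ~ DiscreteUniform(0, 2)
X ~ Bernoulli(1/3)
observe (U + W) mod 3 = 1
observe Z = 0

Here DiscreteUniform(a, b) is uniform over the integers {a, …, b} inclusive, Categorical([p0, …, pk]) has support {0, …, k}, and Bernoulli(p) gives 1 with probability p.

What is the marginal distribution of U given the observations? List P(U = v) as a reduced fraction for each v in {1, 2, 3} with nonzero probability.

Enumerate traces; 12 have nonzero weight after conditioning:
  (Z=0, U=1, W=0, Y=0, X=0) weight 1/54
  (Z=0, U=1, W=0, Y=0, X=1) weight 1/108
  (Z=0, U=1, W=0, Y=1, X=0) weight 1/54
  (Z=0, U=1, W=0, Y=1, X=1) weight 1/108
  (Z=0, U=1, W=0, Y=2, X=0) weight 1/54
  (Z=0, U=1, W=0, Y=2, X=1) weight 1/108
  (Z=0, U=3, W=1, Y=0, X=0) weight 1/54
  (Z=0, U=3, W=1, Y=0, X=1) weight 1/108
  … 4 more
Group by U:
  weight(U=1) = 1/12
  weight(U=3) = 1/12
Total weight = 1/12 + 1/12 = 1/6
P(U=1 | obs) = 1/12 / 1/6 = 1/2
P(U=3 | obs) = 1/12 / 1/6 = 1/2

P(U=1) = 1/2, P(U=3) = 1/2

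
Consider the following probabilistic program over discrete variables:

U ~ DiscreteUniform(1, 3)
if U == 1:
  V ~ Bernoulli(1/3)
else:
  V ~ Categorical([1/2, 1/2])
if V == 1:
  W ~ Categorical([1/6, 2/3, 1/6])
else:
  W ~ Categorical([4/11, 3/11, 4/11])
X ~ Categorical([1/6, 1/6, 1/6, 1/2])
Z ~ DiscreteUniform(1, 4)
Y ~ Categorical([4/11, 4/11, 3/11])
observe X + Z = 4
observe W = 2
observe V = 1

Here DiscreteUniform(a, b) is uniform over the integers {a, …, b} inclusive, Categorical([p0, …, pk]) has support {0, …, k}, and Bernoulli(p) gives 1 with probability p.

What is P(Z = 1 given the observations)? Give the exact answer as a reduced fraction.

P(Z = 1 | obs) = 1/2

Enumerate traces; 36 have nonzero weight after conditioning:
  (U=1, V=1, W=2, X=0, Z=4, Y=0) weight 1/3564
  (U=1, V=1, W=2, X=0, Z=4, Y=1) weight 1/3564
  (U=1, V=1, W=2, X=0, Z=4, Y=2) weight 1/4752
  (U=1, V=1, W=2, X=1, Z=3, Y=0) weight 1/3564
  (U=1, V=1, W=2, X=1, Z=3, Y=1) weight 1/3564
  (U=1, V=1, W=2, X=1, Z=3, Y=2) weight 1/4752
  (U=1, V=1, W=2, X=2, Z=2, Y=0) weight 1/3564
  (U=1, V=1, W=2, X=2, Z=2, Y=1) weight 1/3564
  (U=1, V=1, W=2, X=3, Z=1, Y=0) weight 1/1188
  … 27 more
Group by Z:
  weight(Z=1) = 1/108
  weight(Z=2) = 1/324
  weight(Z=3) = 1/324
  weight(Z=4) = 1/324
Total weight = 1/108 + 1/324 + 1/324 + 1/324 = 1/54
P(Z=1 | obs) = 1/108 / 1/54 = 1/2
P(Z=2 | obs) = 1/324 / 1/54 = 1/6
P(Z=3 | obs) = 1/324 / 1/54 = 1/6
P(Z=4 | obs) = 1/324 / 1/54 = 1/6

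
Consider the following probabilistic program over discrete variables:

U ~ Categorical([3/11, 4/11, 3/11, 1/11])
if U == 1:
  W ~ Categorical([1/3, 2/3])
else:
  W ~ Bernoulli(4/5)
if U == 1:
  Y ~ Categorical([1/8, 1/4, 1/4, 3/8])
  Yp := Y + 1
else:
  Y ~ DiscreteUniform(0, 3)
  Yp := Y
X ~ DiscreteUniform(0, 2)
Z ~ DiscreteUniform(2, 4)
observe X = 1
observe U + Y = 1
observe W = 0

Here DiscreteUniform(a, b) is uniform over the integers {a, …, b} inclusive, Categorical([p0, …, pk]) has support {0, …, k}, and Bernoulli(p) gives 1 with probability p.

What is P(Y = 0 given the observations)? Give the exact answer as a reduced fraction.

P(Y = 0 | obs) = 10/19

Enumerate traces; 6 have nonzero weight after conditioning:
  (U=0, W=0, Y=1, X=1, Z=2) weight 1/660
  (U=0, W=0, Y=1, X=1, Z=3) weight 1/660
  (U=0, W=0, Y=1, X=1, Z=4) weight 1/660
  (U=1, W=0, Y=0, X=1, Z=2) weight 1/594
  (U=1, W=0, Y=0, X=1, Z=3) weight 1/594
  (U=1, W=0, Y=0, X=1, Z=4) weight 1/594
Group by Y:
  weight(Y=0) = 1/198
  weight(Y=1) = 1/220
Total weight = 1/198 + 1/220 = 19/1980
P(Y=0 | obs) = 1/198 / 19/1980 = 10/19
P(Y=1 | obs) = 1/220 / 19/1980 = 9/19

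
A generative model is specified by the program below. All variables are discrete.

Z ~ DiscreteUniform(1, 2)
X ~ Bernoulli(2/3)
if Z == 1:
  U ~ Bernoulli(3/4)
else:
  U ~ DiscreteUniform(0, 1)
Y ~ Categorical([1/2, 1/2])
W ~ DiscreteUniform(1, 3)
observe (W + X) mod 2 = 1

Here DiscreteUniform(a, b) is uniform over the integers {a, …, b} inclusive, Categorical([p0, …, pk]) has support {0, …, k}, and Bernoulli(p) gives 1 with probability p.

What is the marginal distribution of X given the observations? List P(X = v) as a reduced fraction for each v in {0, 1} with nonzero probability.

Enumerate traces; 24 have nonzero weight after conditioning:
  (Z=1, X=0, U=0, Y=0, W=1) weight 1/144
  (Z=1, X=0, U=0, Y=0, W=3) weight 1/144
  (Z=1, X=0, U=0, Y=1, W=1) weight 1/144
  (Z=1, X=0, U=0, Y=1, W=3) weight 1/144
  (Z=1, X=0, U=1, Y=0, W=1) weight 1/48
  (Z=1, X=0, U=1, Y=0, W=3) weight 1/48
  (Z=1, X=0, U=1, Y=1, W=1) weight 1/48
  (Z=1, X=0, U=1, Y=1, W=3) weight 1/48
  (Z=1, X=1, U=0, Y=0, W=2) weight 1/72
  … 15 more
Group by X:
  weight(X=0) = 2/9
  weight(X=1) = 2/9
Total weight = 2/9 + 2/9 = 4/9
P(X=0 | obs) = 2/9 / 4/9 = 1/2
P(X=1 | obs) = 2/9 / 4/9 = 1/2

P(X=0) = 1/2, P(X=1) = 1/2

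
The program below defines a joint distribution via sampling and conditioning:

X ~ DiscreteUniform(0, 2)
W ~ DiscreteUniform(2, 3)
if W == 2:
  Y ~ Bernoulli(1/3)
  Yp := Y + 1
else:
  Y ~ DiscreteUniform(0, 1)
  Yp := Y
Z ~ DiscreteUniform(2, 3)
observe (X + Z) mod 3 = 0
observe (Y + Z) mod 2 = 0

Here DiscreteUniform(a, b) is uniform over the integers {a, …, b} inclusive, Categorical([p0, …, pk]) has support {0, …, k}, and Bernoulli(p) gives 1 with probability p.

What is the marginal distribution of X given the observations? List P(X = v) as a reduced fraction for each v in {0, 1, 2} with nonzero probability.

Enumerate traces; 4 have nonzero weight after conditioning:
  (X=0, W=2, Y=1, Z=3) weight 1/36
  (X=0, W=3, Y=1, Z=3) weight 1/24
  (X=1, W=2, Y=0, Z=2) weight 1/18
  (X=1, W=3, Y=0, Z=2) weight 1/24
Group by X:
  weight(X=0) = 5/72
  weight(X=1) = 7/72
Total weight = 5/72 + 7/72 = 1/6
P(X=0 | obs) = 5/72 / 1/6 = 5/12
P(X=1 | obs) = 7/72 / 1/6 = 7/12

P(X=0) = 5/12, P(X=1) = 7/12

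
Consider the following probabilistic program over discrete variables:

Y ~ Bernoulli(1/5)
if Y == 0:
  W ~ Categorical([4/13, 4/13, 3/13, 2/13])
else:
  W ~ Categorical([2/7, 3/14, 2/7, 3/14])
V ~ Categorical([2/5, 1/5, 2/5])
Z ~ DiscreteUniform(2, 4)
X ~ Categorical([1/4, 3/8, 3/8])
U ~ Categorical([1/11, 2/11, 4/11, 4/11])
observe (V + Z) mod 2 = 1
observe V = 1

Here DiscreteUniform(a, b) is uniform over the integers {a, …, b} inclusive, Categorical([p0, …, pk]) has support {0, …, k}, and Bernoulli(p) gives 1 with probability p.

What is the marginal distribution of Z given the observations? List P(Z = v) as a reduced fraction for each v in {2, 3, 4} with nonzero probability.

Enumerate traces; 192 have nonzero weight after conditioning:
  (Y=0, W=0, V=1, Z=2, X=0, U=0) weight 4/10725
  (Y=0, W=0, V=1, Z=2, X=0, U=1) weight 8/10725
  (Y=0, W=0, V=1, Z=2, X=0, U=2) weight 16/10725
  (Y=0, W=0, V=1, Z=2, X=0, U=3) weight 16/10725
  (Y=0, W=0, V=1, Z=2, X=1, U=0) weight 2/3575
  (Y=0, W=0, V=1, Z=2, X=1, U=1) weight 4/3575
  (Y=0, W=0, V=1, Z=2, X=1, U=2) weight 8/3575
  (Y=0, W=0, V=1, Z=2, X=1, U=3) weight 8/3575
  (Y=0, W=0, V=1, Z=4, X=0, U=0) weight 4/10725
  … 183 more
Group by Z:
  weight(Z=2) = 1/15
  weight(Z=4) = 1/15
Total weight = 1/15 + 1/15 = 2/15
P(Z=2 | obs) = 1/15 / 2/15 = 1/2
P(Z=4 | obs) = 1/15 / 2/15 = 1/2

P(Z=2) = 1/2, P(Z=4) = 1/2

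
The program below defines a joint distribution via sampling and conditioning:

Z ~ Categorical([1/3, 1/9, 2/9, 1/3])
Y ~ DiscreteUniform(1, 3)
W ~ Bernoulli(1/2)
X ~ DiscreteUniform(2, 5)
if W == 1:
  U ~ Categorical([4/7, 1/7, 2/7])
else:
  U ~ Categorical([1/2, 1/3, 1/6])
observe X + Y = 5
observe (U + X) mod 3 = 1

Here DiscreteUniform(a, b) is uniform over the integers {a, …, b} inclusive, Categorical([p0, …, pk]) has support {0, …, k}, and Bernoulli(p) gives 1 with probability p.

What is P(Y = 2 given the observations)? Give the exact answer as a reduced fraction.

Enumerate traces; 24 have nonzero weight after conditioning:
  (Z=0, Y=1, W=0, X=4, U=0) weight 1/144
  (Z=0, Y=1, W=1, X=4, U=0) weight 1/126
  (Z=0, Y=2, W=0, X=3, U=1) weight 1/216
  (Z=0, Y=2, W=1, X=3, U=1) weight 1/504
  (Z=0, Y=3, W=0, X=2, U=2) weight 1/432
  (Z=0, Y=3, W=1, X=2, U=2) weight 1/252
  (Z=1, Y=1, W=0, X=4, U=0) weight 1/432
  (Z=1, Y=1, W=1, X=4, U=0) weight 1/378
  … 16 more
Group by Y:
  weight(Y=1) = 5/112
  weight(Y=2) = 5/252
  weight(Y=3) = 19/1008
Total weight = 5/112 + 5/252 + 19/1008 = 1/12
P(Y=1 | obs) = 5/112 / 1/12 = 15/28
P(Y=2 | obs) = 5/252 / 1/12 = 5/21
P(Y=3 | obs) = 19/1008 / 1/12 = 19/84

P(Y = 2 | obs) = 5/21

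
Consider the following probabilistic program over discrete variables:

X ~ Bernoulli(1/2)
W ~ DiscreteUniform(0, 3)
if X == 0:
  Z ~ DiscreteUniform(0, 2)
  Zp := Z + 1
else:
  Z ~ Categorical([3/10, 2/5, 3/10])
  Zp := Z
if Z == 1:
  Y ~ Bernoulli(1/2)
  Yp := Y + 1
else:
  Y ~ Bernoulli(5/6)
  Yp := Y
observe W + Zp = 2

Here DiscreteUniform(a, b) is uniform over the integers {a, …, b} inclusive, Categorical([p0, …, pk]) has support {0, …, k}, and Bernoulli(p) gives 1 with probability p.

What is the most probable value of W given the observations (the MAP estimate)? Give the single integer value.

argmax_v P(W = v | obs) = 1

Enumerate traces; 10 have nonzero weight after conditioning:
  (X=0, W=0, Z=1, Y=0) weight 1/48
  (X=0, W=0, Z=1, Y=1) weight 1/48
  (X=0, W=1, Z=0, Y=0) weight 1/144
  (X=0, W=1, Z=0, Y=1) weight 5/144
  (X=1, W=0, Z=2, Y=0) weight 1/160
  (X=1, W=0, Z=2, Y=1) weight 1/32
  (X=1, W=1, Z=1, Y=0) weight 1/40
  (X=1, W=1, Z=1, Y=1) weight 1/40
  (X=1, W=2, Z=0, Y=0) weight 1/160
  … 1 more
Group by W:
  weight(W=0) = 19/240
  weight(W=1) = 11/120
  weight(W=2) = 3/80
Total weight = 19/240 + 11/120 + 3/80 = 5/24
P(W=0 | obs) = 19/240 / 5/24 = 19/50
P(W=1 | obs) = 11/120 / 5/24 = 11/25
P(W=2 | obs) = 3/80 / 5/24 = 9/50
argmax = 1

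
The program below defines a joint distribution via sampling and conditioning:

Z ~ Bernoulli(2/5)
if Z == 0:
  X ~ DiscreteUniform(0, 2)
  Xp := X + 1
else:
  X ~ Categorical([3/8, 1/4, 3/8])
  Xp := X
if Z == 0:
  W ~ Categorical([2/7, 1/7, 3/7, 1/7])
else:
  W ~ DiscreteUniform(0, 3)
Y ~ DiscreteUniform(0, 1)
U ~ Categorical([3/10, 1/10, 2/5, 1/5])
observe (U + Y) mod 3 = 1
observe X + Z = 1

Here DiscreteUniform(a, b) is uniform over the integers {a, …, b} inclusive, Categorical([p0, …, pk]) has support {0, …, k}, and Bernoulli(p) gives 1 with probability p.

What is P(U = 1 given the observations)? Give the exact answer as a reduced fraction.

Enumerate traces; 24 have nonzero weight after conditioning:
  (Z=0, X=1, W=0, Y=0, U=1) weight 1/350
  (Z=0, X=1, W=0, Y=1, U=0) weight 3/350
  (Z=0, X=1, W=0, Y=1, U=3) weight 1/175
  (Z=0, X=1, W=1, Y=0, U=1) weight 1/700
  (Z=0, X=1, W=1, Y=1, U=0) weight 3/700
  (Z=0, X=1, W=1, Y=1, U=3) weight 1/350
  (Z=0, X=1, W=2, Y=0, U=1) weight 3/700
  (Z=0, X=1, W=2, Y=1, U=0) weight 9/700
  … 16 more
Group by U:
  weight(U=0) = 21/400
  weight(U=1) = 7/400
  weight(U=3) = 7/200
Total weight = 21/400 + 7/400 + 7/200 = 21/200
P(U=0 | obs) = 21/400 / 21/200 = 1/2
P(U=1 | obs) = 7/400 / 21/200 = 1/6
P(U=3 | obs) = 7/200 / 21/200 = 1/3

P(U = 1 | obs) = 1/6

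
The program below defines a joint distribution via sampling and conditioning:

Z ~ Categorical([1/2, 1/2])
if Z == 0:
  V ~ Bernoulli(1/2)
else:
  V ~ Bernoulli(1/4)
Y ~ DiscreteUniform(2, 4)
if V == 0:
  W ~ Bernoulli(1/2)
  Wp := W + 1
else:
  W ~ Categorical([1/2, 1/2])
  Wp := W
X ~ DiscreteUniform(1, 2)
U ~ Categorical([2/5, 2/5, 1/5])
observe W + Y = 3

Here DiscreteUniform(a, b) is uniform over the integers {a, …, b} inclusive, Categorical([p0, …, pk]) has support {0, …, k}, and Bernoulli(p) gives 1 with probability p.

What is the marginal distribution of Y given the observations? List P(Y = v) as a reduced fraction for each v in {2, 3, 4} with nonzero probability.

P(Y=2) = 1/2, P(Y=3) = 1/2

Enumerate traces; 48 have nonzero weight after conditioning:
  (Z=0, V=0, Y=2, W=1, X=1, U=0) weight 1/120
  (Z=0, V=0, Y=2, W=1, X=1, U=1) weight 1/120
  (Z=0, V=0, Y=2, W=1, X=1, U=2) weight 1/240
  (Z=0, V=0, Y=2, W=1, X=2, U=0) weight 1/120
  (Z=0, V=0, Y=2, W=1, X=2, U=1) weight 1/120
  (Z=0, V=0, Y=2, W=1, X=2, U=2) weight 1/240
  (Z=0, V=0, Y=3, W=0, X=1, U=0) weight 1/120
  (Z=0, V=0, Y=3, W=0, X=1, U=1) weight 1/120
  … 40 more
Group by Y:
  weight(Y=2) = 1/6
  weight(Y=3) = 1/6
Total weight = 1/6 + 1/6 = 1/3
P(Y=2 | obs) = 1/6 / 1/3 = 1/2
P(Y=3 | obs) = 1/6 / 1/3 = 1/2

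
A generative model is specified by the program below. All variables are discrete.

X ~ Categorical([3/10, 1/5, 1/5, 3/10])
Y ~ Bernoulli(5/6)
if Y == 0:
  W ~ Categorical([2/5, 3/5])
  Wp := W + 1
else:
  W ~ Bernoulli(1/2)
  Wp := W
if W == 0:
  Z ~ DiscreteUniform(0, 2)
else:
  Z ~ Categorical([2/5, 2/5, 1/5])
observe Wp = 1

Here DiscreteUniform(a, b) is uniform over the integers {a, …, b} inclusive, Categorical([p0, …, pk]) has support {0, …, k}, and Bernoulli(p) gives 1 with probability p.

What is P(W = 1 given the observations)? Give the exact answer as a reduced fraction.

P(W = 1 | obs) = 25/29

Enumerate traces; 24 have nonzero weight after conditioning:
  (X=0, Y=0, W=0, Z=0) weight 1/150
  (X=0, Y=0, W=0, Z=1) weight 1/150
  (X=0, Y=0, W=0, Z=2) weight 1/150
  (X=0, Y=1, W=1, Z=0) weight 1/20
  (X=0, Y=1, W=1, Z=1) weight 1/20
  (X=0, Y=1, W=1, Z=2) weight 1/40
  (X=1, Y=0, W=0, Z=0) weight 1/225
  (X=1, Y=0, W=0, Z=1) weight 1/225
  … 16 more
Group by W:
  weight(W=0) = 1/15
  weight(W=1) = 5/12
Total weight = 1/15 + 5/12 = 29/60
P(W=0 | obs) = 1/15 / 29/60 = 4/29
P(W=1 | obs) = 5/12 / 29/60 = 25/29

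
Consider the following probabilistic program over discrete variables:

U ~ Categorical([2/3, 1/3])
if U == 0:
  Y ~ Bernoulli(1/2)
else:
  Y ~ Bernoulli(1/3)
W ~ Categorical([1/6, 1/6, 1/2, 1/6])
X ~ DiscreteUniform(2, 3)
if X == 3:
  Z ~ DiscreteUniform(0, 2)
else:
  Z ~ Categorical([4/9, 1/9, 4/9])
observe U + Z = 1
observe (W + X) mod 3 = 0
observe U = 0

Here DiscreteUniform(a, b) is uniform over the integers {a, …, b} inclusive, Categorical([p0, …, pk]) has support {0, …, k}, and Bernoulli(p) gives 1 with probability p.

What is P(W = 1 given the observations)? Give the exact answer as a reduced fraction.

P(W = 1 | obs) = 1/7

Enumerate traces; 6 have nonzero weight after conditioning:
  (U=0, Y=0, W=0, X=3, Z=1) weight 1/108
  (U=0, Y=0, W=1, X=2, Z=1) weight 1/324
  (U=0, Y=0, W=3, X=3, Z=1) weight 1/108
  (U=0, Y=1, W=0, X=3, Z=1) weight 1/108
  (U=0, Y=1, W=1, X=2, Z=1) weight 1/324
  (U=0, Y=1, W=3, X=3, Z=1) weight 1/108
Group by W:
  weight(W=0) = 1/54
  weight(W=1) = 1/162
  weight(W=3) = 1/54
Total weight = 1/54 + 1/162 + 1/54 = 7/162
P(W=0 | obs) = 1/54 / 7/162 = 3/7
P(W=1 | obs) = 1/162 / 7/162 = 1/7
P(W=3 | obs) = 1/54 / 7/162 = 3/7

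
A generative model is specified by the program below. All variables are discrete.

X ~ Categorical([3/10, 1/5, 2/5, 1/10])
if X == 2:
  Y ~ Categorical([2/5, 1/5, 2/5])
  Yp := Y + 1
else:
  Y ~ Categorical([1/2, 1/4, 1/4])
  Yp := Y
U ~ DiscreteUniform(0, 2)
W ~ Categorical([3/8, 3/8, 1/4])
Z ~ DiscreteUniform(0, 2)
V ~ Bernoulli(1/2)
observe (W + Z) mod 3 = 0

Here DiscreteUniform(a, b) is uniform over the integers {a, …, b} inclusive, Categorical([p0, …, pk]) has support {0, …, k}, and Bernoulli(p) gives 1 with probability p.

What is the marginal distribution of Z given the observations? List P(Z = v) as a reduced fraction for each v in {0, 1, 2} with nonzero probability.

Enumerate traces; 216 have nonzero weight after conditioning:
  (X=0, Y=0, U=0, W=0, Z=0, V=0) weight 1/320
  (X=0, Y=0, U=0, W=0, Z=0, V=1) weight 1/320
  (X=0, Y=0, U=0, W=1, Z=2, V=0) weight 1/320
  (X=0, Y=0, U=0, W=1, Z=2, V=1) weight 1/320
  (X=0, Y=0, U=0, W=2, Z=1, V=0) weight 1/480
  (X=0, Y=0, U=0, W=2, Z=1, V=1) weight 1/480
  (X=0, Y=0, U=1, W=0, Z=0, V=0) weight 1/320
  (X=0, Y=0, U=1, W=0, Z=0, V=1) weight 1/320
  … 208 more
Group by Z:
  weight(Z=0) = 1/8
  weight(Z=1) = 1/12
  weight(Z=2) = 1/8
Total weight = 1/8 + 1/12 + 1/8 = 1/3
P(Z=0 | obs) = 1/8 / 1/3 = 3/8
P(Z=1 | obs) = 1/12 / 1/3 = 1/4
P(Z=2 | obs) = 1/8 / 1/3 = 3/8

P(Z=0) = 3/8, P(Z=1) = 1/4, P(Z=2) = 3/8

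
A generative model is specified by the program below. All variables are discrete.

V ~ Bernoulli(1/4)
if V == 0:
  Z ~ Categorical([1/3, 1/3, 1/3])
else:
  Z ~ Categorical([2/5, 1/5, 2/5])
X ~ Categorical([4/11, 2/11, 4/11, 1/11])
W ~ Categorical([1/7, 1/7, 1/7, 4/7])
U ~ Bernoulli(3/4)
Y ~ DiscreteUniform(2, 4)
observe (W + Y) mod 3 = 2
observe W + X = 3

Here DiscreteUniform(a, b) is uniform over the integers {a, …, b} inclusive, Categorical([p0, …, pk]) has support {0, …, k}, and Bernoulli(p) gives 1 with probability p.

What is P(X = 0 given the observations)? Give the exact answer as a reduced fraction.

Enumerate traces; 48 have nonzero weight after conditioning:
  (V=0, Z=0, X=0, W=3, U=0, Y=2) weight 1/231
  (V=0, Z=0, X=0, W=3, U=1, Y=2) weight 1/77
  (V=0, Z=0, X=1, W=2, U=0, Y=3) weight 1/1848
  (V=0, Z=0, X=1, W=2, U=1, Y=3) weight 1/616
  (V=0, Z=0, X=2, W=1, U=0, Y=4) weight 1/924
  (V=0, Z=0, X=2, W=1, U=1, Y=4) weight 1/308
  (V=0, Z=0, X=3, W=0, U=0, Y=2) weight 1/3696
  (V=0, Z=0, X=3, W=0, U=1, Y=2) weight 1/1232
  … 40 more
Group by X:
  weight(X=0) = 16/231
  weight(X=1) = 2/231
  weight(X=2) = 4/231
  weight(X=3) = 1/231
Total weight = 16/231 + 2/231 + 4/231 + 1/231 = 23/231
P(X=0 | obs) = 16/231 / 23/231 = 16/23
P(X=1 | obs) = 2/231 / 23/231 = 2/23
P(X=2 | obs) = 4/231 / 23/231 = 4/23
P(X=3 | obs) = 1/231 / 23/231 = 1/23

P(X = 0 | obs) = 16/23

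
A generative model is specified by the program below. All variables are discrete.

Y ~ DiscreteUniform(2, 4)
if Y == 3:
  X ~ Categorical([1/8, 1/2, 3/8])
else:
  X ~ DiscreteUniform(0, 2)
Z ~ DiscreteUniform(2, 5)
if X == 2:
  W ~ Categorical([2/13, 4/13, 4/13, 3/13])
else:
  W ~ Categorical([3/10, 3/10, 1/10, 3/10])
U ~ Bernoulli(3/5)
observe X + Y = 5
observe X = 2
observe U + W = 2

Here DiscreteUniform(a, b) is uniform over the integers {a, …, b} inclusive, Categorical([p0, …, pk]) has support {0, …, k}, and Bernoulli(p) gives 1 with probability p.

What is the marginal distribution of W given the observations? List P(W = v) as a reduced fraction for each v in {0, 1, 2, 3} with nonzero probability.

P(W=1) = 3/5, P(W=2) = 2/5

Enumerate traces; 8 have nonzero weight after conditioning:
  (Y=3, X=2, Z=2, W=1, U=1) weight 3/520
  (Y=3, X=2, Z=2, W=2, U=0) weight 1/260
  (Y=3, X=2, Z=3, W=1, U=1) weight 3/520
  (Y=3, X=2, Z=3, W=2, U=0) weight 1/260
  (Y=3, X=2, Z=4, W=1, U=1) weight 3/520
  (Y=3, X=2, Z=4, W=2, U=0) weight 1/260
  (Y=3, X=2, Z=5, W=1, U=1) weight 3/520
  (Y=3, X=2, Z=5, W=2, U=0) weight 1/260
Group by W:
  weight(W=1) = 3/130
  weight(W=2) = 1/65
Total weight = 3/130 + 1/65 = 1/26
P(W=1 | obs) = 3/130 / 1/26 = 3/5
P(W=2 | obs) = 1/65 / 1/26 = 2/5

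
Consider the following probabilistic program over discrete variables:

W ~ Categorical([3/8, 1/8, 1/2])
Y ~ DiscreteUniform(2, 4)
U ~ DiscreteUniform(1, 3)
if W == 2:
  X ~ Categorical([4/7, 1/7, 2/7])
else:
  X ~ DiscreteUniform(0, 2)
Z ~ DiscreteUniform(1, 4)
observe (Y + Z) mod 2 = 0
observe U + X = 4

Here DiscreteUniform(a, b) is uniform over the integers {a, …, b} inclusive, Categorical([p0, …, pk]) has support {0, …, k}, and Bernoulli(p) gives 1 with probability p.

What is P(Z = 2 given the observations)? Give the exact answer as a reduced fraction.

Enumerate traces; 36 have nonzero weight after conditioning:
  (W=0, Y=2, U=2, X=2, Z=2) weight 1/288
  (W=0, Y=2, U=2, X=2, Z=4) weight 1/288
  (W=0, Y=2, U=3, X=1, Z=2) weight 1/288
  (W=0, Y=2, U=3, X=1, Z=4) weight 1/288
  (W=0, Y=3, U=2, X=2, Z=1) weight 1/288
  (W=0, Y=3, U=2, X=2, Z=3) weight 1/288
  (W=0, Y=3, U=3, X=1, Z=1) weight 1/288
  (W=0, Y=3, U=3, X=1, Z=3) weight 1/288
  … 28 more
Group by Z:
  weight(Z=1) = 23/1512
  weight(Z=2) = 23/756
  weight(Z=3) = 23/1512
  weight(Z=4) = 23/756
Total weight = 23/1512 + 23/756 + 23/1512 + 23/756 = 23/252
P(Z=1 | obs) = 23/1512 / 23/252 = 1/6
P(Z=2 | obs) = 23/756 / 23/252 = 1/3
P(Z=3 | obs) = 23/1512 / 23/252 = 1/6
P(Z=4 | obs) = 23/756 / 23/252 = 1/3

P(Z = 2 | obs) = 1/3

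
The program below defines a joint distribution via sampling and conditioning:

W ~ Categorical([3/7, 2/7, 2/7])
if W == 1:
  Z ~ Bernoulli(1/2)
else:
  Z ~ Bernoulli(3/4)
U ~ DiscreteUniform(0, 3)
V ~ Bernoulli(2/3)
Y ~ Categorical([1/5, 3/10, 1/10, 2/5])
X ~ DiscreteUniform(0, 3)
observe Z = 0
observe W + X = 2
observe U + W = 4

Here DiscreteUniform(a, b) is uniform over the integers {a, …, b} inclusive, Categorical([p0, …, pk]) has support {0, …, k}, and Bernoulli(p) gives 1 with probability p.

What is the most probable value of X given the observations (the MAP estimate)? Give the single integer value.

argmax_v P(X = v | obs) = 1

Enumerate traces; 16 have nonzero weight after conditioning:
  (W=1, Z=0, U=3, V=0, Y=0, X=1) weight 1/1680
  (W=1, Z=0, U=3, V=0, Y=1, X=1) weight 1/1120
  (W=1, Z=0, U=3, V=0, Y=2, X=1) weight 1/3360
  (W=1, Z=0, U=3, V=0, Y=3, X=1) weight 1/840
  (W=1, Z=0, U=3, V=1, Y=0, X=1) weight 1/840
  (W=1, Z=0, U=3, V=1, Y=1, X=1) weight 1/560
  (W=1, Z=0, U=3, V=1, Y=2, X=1) weight 1/1680
  (W=1, Z=0, U=3, V=1, Y=3, X=1) weight 1/420
  (W=2, Z=0, U=2, V=0, Y=0, X=0) weight 1/3360
  … 7 more
Group by X:
  weight(X=0) = 1/224
  weight(X=1) = 1/112
Total weight = 1/224 + 1/112 = 3/224
P(X=0 | obs) = 1/224 / 3/224 = 1/3
P(X=1 | obs) = 1/112 / 3/224 = 2/3
argmax = 1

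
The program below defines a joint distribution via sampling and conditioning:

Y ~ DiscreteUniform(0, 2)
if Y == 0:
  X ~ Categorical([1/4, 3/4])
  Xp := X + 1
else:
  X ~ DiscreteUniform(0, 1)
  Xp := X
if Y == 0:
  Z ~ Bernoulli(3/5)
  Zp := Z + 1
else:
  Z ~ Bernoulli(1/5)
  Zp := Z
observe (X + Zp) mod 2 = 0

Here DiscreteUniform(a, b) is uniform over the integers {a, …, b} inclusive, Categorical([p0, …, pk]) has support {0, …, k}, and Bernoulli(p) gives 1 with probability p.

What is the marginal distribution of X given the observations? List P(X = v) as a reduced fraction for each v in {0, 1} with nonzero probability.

P(X=0) = 19/29, P(X=1) = 10/29

Enumerate traces; 6 have nonzero weight after conditioning:
  (Y=0, X=0, Z=1) weight 1/20
  (Y=0, X=1, Z=0) weight 1/10
  (Y=1, X=0, Z=0) weight 2/15
  (Y=1, X=1, Z=1) weight 1/30
  (Y=2, X=0, Z=0) weight 2/15
  (Y=2, X=1, Z=1) weight 1/30
Group by X:
  weight(X=0) = 19/60
  weight(X=1) = 1/6
Total weight = 19/60 + 1/6 = 29/60
P(X=0 | obs) = 19/60 / 29/60 = 19/29
P(X=1 | obs) = 1/6 / 29/60 = 10/29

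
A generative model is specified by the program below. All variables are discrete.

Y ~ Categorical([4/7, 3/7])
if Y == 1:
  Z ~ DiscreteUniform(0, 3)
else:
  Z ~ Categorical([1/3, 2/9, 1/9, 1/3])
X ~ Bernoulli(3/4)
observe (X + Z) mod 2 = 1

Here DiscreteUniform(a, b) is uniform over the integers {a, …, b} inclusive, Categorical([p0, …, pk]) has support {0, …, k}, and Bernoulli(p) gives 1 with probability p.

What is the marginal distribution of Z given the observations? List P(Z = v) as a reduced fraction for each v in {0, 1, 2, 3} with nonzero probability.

Enumerate traces; 8 have nonzero weight after conditioning:
  (Y=0, Z=0, X=1) weight 1/7
  (Y=0, Z=1, X=0) weight 2/63
  (Y=0, Z=2, X=1) weight 1/21
  (Y=0, Z=3, X=0) weight 1/21
  (Y=1, Z=0, X=1) weight 9/112
  (Y=1, Z=1, X=0) weight 3/112
  (Y=1, Z=2, X=1) weight 9/112
  (Y=1, Z=3, X=0) weight 3/112
Group by Z:
  weight(Z=0) = 25/112
  weight(Z=1) = 59/1008
  weight(Z=2) = 43/336
  weight(Z=3) = 25/336
Total weight = 25/112 + 59/1008 + 43/336 + 25/336 = 61/126
P(Z=0 | obs) = 25/112 / 61/126 = 225/488
P(Z=1 | obs) = 59/1008 / 61/126 = 59/488
P(Z=2 | obs) = 43/336 / 61/126 = 129/488
P(Z=3 | obs) = 25/336 / 61/126 = 75/488

P(Z=0) = 225/488, P(Z=1) = 59/488, P(Z=2) = 129/488, P(Z=3) = 75/488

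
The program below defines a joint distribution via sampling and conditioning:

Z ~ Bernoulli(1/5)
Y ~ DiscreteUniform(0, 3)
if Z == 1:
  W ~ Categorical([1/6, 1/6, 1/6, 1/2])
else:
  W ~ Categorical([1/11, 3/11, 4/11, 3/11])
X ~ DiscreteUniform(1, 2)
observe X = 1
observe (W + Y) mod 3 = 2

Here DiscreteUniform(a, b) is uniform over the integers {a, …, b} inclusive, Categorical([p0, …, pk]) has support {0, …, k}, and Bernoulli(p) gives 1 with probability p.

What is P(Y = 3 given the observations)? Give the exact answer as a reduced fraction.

P(Y = 3 | obs) = 107/437

Enumerate traces; 10 have nonzero weight after conditioning:
  (Z=0, Y=0, W=2, X=1) weight 2/55
  (Z=0, Y=1, W=1, X=1) weight 3/110
  (Z=0, Y=2, W=0, X=1) weight 1/110
  (Z=0, Y=2, W=3, X=1) weight 3/110
  (Z=0, Y=3, W=2, X=1) weight 2/55
  (Z=1, Y=0, W=2, X=1) weight 1/240
  (Z=1, Y=1, W=1, X=1) weight 1/240
  (Z=1, Y=2, W=0, X=1) weight 1/240
  … 2 more
Group by Y:
  weight(Y=0) = 107/2640
  weight(Y=1) = 83/2640
  weight(Y=2) = 7/132
  weight(Y=3) = 107/2640
Total weight = 107/2640 + 83/2640 + 7/132 + 107/2640 = 437/2640
P(Y=0 | obs) = 107/2640 / 437/2640 = 107/437
P(Y=1 | obs) = 83/2640 / 437/2640 = 83/437
P(Y=2 | obs) = 7/132 / 437/2640 = 140/437
P(Y=3 | obs) = 107/2640 / 437/2640 = 107/437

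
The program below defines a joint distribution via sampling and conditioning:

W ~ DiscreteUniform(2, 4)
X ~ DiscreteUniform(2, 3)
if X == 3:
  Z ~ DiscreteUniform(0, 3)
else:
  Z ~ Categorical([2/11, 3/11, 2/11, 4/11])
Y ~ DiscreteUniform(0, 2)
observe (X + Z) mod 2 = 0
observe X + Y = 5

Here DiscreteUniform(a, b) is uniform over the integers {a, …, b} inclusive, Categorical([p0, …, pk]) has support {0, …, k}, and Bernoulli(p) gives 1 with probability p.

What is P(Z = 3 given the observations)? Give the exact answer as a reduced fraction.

Enumerate traces; 6 have nonzero weight after conditioning:
  (W=2, X=3, Z=1, Y=2) weight 1/72
  (W=2, X=3, Z=3, Y=2) weight 1/72
  (W=3, X=3, Z=1, Y=2) weight 1/72
  (W=3, X=3, Z=3, Y=2) weight 1/72
  (W=4, X=3, Z=1, Y=2) weight 1/72
  (W=4, X=3, Z=3, Y=2) weight 1/72
Group by Z:
  weight(Z=1) = 1/24
  weight(Z=3) = 1/24
Total weight = 1/24 + 1/24 = 1/12
P(Z=1 | obs) = 1/24 / 1/12 = 1/2
P(Z=3 | obs) = 1/24 / 1/12 = 1/2

P(Z = 3 | obs) = 1/2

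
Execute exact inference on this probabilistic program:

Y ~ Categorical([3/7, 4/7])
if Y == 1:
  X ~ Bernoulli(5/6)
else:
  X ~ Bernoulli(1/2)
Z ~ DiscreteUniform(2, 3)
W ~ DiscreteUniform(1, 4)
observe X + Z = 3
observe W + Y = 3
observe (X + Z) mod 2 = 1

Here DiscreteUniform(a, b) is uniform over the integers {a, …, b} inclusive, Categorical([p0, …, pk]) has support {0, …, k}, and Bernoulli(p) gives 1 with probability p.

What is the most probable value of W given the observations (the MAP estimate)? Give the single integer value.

Enumerate traces; 4 have nonzero weight after conditioning:
  (Y=0, X=0, Z=3, W=3) weight 3/112
  (Y=0, X=1, Z=2, W=3) weight 3/112
  (Y=1, X=0, Z=3, W=2) weight 1/84
  (Y=1, X=1, Z=2, W=2) weight 5/84
Group by W:
  weight(W=2) = 1/14
  weight(W=3) = 3/56
Total weight = 1/14 + 3/56 = 1/8
P(W=2 | obs) = 1/14 / 1/8 = 4/7
P(W=3 | obs) = 3/56 / 1/8 = 3/7
argmax = 2

argmax_v P(W = v | obs) = 2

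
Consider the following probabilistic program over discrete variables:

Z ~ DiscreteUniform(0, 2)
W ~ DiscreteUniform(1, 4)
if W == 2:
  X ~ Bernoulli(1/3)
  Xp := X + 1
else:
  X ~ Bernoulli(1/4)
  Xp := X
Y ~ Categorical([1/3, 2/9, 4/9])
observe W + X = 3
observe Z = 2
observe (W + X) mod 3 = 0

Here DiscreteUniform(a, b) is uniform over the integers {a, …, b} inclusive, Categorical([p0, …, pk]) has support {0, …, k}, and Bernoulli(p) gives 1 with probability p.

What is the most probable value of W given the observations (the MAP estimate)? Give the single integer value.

argmax_v P(W = v | obs) = 3

Enumerate traces; 6 have nonzero weight after conditioning:
  (Z=2, W=2, X=1, Y=0) weight 1/108
  (Z=2, W=2, X=1, Y=1) weight 1/162
  (Z=2, W=2, X=1, Y=2) weight 1/81
  (Z=2, W=3, X=0, Y=0) weight 1/48
  (Z=2, W=3, X=0, Y=1) weight 1/72
  (Z=2, W=3, X=0, Y=2) weight 1/36
Group by W:
  weight(W=2) = 1/36
  weight(W=3) = 1/16
Total weight = 1/36 + 1/16 = 13/144
P(W=2 | obs) = 1/36 / 13/144 = 4/13
P(W=3 | obs) = 1/16 / 13/144 = 9/13
argmax = 3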